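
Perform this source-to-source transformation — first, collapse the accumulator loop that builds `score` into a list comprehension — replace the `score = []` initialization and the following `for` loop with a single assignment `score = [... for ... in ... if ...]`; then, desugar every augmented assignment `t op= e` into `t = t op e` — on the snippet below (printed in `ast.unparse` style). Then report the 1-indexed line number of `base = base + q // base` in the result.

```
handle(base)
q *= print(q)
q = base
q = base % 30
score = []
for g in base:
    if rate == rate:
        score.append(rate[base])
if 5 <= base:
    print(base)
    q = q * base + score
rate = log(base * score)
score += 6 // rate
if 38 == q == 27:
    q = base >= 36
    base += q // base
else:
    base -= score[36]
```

13

Transformed code:
handle(base)
q = q * print(q)
q = base
q = base % 30
score = [rate[base] for g in base if rate == rate]
if 5 <= base:
    print(base)
    q = q * base + score
rate = log(base * score)
score = score + 6 // rate
if 38 == q == 27:
    q = base >= 36
    base = base + q // base
else:
    base = base - score[36]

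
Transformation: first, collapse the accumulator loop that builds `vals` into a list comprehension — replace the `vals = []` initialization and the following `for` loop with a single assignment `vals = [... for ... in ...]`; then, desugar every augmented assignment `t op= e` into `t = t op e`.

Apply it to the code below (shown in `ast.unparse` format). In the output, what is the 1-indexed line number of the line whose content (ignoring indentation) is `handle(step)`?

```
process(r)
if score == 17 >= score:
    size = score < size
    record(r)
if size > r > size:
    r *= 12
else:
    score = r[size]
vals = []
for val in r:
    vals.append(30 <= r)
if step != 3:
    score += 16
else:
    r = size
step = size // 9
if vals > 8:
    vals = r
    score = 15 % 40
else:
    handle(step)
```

Transformed code:
process(r)
if score == 17 >= score:
    size = score < size
    record(r)
if size > r > size:
    r = r * 12
else:
    score = r[size]
vals = [30 <= r for val in r]
if step != 3:
    score = score + 16
else:
    r = size
step = size // 9
if vals > 8:
    vals = r
    score = 15 % 40
else:
    handle(step)

19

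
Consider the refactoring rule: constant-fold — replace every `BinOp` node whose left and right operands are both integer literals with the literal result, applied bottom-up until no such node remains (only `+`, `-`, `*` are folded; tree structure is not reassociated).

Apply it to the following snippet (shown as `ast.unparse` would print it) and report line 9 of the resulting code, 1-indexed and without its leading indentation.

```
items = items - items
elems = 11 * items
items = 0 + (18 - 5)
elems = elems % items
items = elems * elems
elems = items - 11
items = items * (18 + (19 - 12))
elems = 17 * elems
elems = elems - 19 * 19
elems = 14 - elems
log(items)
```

Transformed code:
items = items - items
elems = 11 * items
items = 13
elems = elems % items
items = elems * elems
elems = items - 11
items = items * 25
elems = 17 * elems
elems = elems - 361
elems = 14 - elems
log(items)

elems = elems - 361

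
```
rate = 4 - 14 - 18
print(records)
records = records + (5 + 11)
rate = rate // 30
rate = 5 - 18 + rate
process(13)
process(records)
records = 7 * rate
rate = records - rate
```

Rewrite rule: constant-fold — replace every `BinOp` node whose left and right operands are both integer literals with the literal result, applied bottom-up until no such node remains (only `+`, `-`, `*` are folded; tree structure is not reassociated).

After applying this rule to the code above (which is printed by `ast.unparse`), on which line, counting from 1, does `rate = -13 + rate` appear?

5

Transformed code:
rate = -28
print(records)
records = records + 16
rate = rate // 30
rate = -13 + rate
process(13)
process(records)
records = 7 * rate
rate = records - rate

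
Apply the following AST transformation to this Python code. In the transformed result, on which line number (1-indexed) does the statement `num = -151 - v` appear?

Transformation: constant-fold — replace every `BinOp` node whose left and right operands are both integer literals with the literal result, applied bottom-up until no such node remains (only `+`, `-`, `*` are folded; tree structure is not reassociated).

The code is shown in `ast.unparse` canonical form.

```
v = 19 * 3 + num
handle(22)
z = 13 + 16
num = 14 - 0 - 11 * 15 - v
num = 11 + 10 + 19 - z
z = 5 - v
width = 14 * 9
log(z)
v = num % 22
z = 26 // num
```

4

Transformed code:
v = 57 + num
handle(22)
z = 29
num = -151 - v
num = 40 - z
z = 5 - v
width = 126
log(z)
v = num % 22
z = 26 // num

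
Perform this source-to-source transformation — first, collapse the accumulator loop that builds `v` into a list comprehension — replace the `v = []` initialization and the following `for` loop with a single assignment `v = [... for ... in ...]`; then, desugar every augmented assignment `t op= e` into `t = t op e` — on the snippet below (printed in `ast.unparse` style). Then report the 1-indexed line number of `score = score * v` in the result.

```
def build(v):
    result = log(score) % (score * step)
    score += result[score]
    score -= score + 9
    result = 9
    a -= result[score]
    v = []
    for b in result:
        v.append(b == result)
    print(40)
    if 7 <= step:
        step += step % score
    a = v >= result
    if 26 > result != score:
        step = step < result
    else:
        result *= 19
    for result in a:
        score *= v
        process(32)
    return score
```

17

Transformed code:
def build(v):
    result = log(score) % (score * step)
    score = score + result[score]
    score = score - (score + 9)
    result = 9
    a = a - result[score]
    v = [b == result for b in result]
    print(40)
    if 7 <= step:
        step = step + step % score
    a = v >= result
    if 26 > result != score:
        step = step < result
    else:
        result = result * 19
    for result in a:
        score = score * v
        process(32)
    return score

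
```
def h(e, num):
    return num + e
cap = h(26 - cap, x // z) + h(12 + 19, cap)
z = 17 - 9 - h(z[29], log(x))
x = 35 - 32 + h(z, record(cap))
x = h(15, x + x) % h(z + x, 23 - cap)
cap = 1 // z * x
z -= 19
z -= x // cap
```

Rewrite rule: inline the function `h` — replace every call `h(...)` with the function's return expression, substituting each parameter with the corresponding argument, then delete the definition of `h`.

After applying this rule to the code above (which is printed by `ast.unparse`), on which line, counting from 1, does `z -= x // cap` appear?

Transformed code:
cap = x // z + (26 - cap) + (cap + (12 + 19))
z = 17 - 9 - (log(x) + z[29])
x = 35 - 32 + (record(cap) + z)
x = (x + x + 15) % (23 - cap + (z + x))
cap = 1 // z * x
z -= 19
z -= x // cap

7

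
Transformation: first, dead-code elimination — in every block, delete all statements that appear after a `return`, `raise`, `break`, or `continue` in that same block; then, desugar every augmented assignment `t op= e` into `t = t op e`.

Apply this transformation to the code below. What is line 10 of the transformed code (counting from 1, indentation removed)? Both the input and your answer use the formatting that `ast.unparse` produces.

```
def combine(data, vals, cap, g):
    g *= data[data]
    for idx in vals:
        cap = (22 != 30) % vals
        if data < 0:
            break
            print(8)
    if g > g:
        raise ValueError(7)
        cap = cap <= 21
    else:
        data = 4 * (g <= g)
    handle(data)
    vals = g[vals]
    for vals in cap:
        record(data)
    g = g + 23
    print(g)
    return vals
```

data = 4 * (g <= g)

Transformed code:
def combine(data, vals, cap, g):
    g = g * data[data]
    for idx in vals:
        cap = (22 != 30) % vals
        if data < 0:
            break
    if g > g:
        raise ValueError(7)
    else:
        data = 4 * (g <= g)
    handle(data)
    vals = g[vals]
    for vals in cap:
        record(data)
    g = g + 23
    print(g)
    return vals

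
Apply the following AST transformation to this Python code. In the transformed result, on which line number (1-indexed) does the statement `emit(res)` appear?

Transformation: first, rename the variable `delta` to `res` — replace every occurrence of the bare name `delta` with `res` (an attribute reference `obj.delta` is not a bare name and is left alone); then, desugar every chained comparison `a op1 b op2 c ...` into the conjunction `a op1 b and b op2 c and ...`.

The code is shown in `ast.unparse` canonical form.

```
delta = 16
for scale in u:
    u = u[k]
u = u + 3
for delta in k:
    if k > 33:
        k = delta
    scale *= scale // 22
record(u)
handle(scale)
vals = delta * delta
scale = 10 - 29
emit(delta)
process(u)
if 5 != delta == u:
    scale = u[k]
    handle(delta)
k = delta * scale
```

13

Transformed code:
res = 16
for scale in u:
    u = u[k]
u = u + 3
for res in k:
    if k > 33:
        k = res
    scale *= scale // 22
record(u)
handle(scale)
vals = res * res
scale = 10 - 29
emit(res)
process(u)
if 5 != res and res == u:
    scale = u[k]
    handle(res)
k = res * scale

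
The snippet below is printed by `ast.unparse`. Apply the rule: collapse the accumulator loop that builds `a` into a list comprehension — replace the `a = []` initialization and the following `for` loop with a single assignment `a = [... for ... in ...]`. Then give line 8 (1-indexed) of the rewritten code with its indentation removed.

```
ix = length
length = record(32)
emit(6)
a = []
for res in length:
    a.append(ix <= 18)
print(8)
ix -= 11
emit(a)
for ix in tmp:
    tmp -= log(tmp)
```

Transformed code:
ix = length
length = record(32)
emit(6)
a = [ix <= 18 for res in length]
print(8)
ix -= 11
emit(a)
for ix in tmp:
    tmp -= log(tmp)

for ix in tmp:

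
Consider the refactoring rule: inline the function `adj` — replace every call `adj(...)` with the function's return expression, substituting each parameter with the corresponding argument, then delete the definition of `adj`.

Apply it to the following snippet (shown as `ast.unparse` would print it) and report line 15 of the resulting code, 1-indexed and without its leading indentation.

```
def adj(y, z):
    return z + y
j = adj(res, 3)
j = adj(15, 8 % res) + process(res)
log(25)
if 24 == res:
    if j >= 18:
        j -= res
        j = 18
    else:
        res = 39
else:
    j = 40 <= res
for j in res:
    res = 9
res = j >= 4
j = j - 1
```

Transformed code:
j = 3 + res
j = 8 % res + 15 + process(res)
log(25)
if 24 == res:
    if j >= 18:
        j -= res
        j = 18
    else:
        res = 39
else:
    j = 40 <= res
for j in res:
    res = 9
res = j >= 4
j = j - 1

j = j - 1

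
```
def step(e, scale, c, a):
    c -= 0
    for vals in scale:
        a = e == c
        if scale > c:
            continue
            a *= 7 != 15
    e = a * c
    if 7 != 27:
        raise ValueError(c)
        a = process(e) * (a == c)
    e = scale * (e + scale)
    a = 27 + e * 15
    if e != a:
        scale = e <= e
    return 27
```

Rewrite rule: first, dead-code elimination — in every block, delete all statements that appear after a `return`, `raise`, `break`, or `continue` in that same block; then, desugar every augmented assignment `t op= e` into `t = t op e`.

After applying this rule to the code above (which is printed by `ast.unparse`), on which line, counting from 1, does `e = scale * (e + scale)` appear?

Transformed code:
def step(e, scale, c, a):
    c = c - 0
    for vals in scale:
        a = e == c
        if scale > c:
            continue
    e = a * c
    if 7 != 27:
        raise ValueError(c)
    e = scale * (e + scale)
    a = 27 + e * 15
    if e != a:
        scale = e <= e
    return 27

10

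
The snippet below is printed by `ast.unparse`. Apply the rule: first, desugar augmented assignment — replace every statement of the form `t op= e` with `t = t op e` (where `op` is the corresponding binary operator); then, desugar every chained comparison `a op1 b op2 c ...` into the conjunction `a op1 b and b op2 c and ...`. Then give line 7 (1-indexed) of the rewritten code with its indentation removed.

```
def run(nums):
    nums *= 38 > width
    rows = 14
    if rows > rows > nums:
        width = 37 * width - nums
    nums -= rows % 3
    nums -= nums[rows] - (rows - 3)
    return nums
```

Transformed code:
def run(nums):
    nums = nums * (38 > width)
    rows = 14
    if rows > rows and rows > nums:
        width = 37 * width - nums
    nums = nums - rows % 3
    nums = nums - (nums[rows] - (rows - 3))
    return nums

nums = nums - (nums[rows] - (rows - 3))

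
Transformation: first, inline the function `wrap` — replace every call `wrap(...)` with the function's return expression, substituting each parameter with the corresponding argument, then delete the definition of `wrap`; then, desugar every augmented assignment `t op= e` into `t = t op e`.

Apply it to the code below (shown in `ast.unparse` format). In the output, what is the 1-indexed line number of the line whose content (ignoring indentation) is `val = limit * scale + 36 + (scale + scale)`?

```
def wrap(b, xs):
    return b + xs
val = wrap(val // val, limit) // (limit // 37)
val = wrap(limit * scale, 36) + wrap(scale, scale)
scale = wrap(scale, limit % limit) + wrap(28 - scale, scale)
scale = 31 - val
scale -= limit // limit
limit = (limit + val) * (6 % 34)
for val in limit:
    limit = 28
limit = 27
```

2

Transformed code:
val = (val // val + limit) // (limit // 37)
val = limit * scale + 36 + (scale + scale)
scale = scale + limit % limit + (28 - scale + scale)
scale = 31 - val
scale = scale - limit // limit
limit = (limit + val) * (6 % 34)
for val in limit:
    limit = 28
limit = 27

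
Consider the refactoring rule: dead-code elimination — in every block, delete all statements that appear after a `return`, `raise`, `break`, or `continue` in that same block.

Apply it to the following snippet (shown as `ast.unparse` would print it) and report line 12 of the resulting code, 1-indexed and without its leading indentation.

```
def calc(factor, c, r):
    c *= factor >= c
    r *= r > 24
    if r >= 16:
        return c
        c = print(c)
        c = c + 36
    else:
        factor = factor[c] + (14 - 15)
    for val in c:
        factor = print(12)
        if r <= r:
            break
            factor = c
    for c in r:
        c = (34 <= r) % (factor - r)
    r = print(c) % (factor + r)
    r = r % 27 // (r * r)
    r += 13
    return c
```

Transformed code:
def calc(factor, c, r):
    c *= factor >= c
    r *= r > 24
    if r >= 16:
        return c
    else:
        factor = factor[c] + (14 - 15)
    for val in c:
        factor = print(12)
        if r <= r:
            break
    for c in r:
        c = (34 <= r) % (factor - r)
    r = print(c) % (factor + r)
    r = r % 27 // (r * r)
    r += 13
    return c

for c in r:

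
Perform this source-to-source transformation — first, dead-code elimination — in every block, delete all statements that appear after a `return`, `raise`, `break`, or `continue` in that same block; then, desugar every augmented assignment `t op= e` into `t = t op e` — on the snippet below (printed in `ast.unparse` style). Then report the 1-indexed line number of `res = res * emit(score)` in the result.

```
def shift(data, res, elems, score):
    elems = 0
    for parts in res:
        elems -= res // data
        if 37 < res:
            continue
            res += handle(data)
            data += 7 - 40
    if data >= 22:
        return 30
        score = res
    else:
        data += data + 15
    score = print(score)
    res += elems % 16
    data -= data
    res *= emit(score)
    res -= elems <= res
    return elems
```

14

Transformed code:
def shift(data, res, elems, score):
    elems = 0
    for parts in res:
        elems = elems - res // data
        if 37 < res:
            continue
    if data >= 22:
        return 30
    else:
        data = data + (data + 15)
    score = print(score)
    res = res + elems % 16
    data = data - data
    res = res * emit(score)
    res = res - (elems <= res)
    return elems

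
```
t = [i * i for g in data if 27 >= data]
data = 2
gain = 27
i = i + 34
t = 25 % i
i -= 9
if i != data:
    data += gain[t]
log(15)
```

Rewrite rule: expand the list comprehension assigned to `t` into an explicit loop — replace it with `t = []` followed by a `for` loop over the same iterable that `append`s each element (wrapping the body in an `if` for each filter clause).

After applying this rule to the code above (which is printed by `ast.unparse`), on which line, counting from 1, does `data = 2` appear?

5

Transformed code:
t = []
for g in data:
    if 27 >= data:
        t.append(i * i)
data = 2
gain = 27
i = i + 34
t = 25 % i
i -= 9
if i != data:
    data += gain[t]
log(15)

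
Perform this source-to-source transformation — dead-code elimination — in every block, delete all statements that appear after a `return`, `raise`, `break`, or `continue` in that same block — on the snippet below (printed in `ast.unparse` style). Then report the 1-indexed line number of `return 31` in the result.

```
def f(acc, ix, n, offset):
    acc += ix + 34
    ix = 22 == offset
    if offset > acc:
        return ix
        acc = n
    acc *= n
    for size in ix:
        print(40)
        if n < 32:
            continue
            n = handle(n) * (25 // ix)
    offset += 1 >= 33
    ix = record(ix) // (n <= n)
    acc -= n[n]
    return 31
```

14

Transformed code:
def f(acc, ix, n, offset):
    acc += ix + 34
    ix = 22 == offset
    if offset > acc:
        return ix
    acc *= n
    for size in ix:
        print(40)
        if n < 32:
            continue
    offset += 1 >= 33
    ix = record(ix) // (n <= n)
    acc -= n[n]
    return 31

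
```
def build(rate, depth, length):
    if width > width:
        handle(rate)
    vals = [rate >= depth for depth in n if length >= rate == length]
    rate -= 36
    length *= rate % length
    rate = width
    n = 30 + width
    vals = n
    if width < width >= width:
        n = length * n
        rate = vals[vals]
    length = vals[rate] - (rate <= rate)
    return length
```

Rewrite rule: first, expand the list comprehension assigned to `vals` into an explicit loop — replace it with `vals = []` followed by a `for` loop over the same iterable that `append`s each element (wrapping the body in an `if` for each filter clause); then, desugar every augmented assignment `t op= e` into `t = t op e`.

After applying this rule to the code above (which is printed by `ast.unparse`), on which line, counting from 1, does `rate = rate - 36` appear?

Transformed code:
def build(rate, depth, length):
    if width > width:
        handle(rate)
    vals = []
    for depth in n:
        if length >= rate == length:
            vals.append(rate >= depth)
    rate = rate - 36
    length = length * (rate % length)
    rate = width
    n = 30 + width
    vals = n
    if width < width >= width:
        n = length * n
        rate = vals[vals]
    length = vals[rate] - (rate <= rate)
    return length

8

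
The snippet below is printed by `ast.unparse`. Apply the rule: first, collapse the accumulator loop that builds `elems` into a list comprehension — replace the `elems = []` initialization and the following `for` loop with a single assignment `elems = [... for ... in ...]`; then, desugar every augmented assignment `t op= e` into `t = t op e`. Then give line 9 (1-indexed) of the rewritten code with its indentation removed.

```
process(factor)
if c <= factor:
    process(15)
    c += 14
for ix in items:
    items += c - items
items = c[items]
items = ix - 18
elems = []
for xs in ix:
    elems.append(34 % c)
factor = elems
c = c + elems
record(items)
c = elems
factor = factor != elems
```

Transformed code:
process(factor)
if c <= factor:
    process(15)
    c = c + 14
for ix in items:
    items = items + (c - items)
items = c[items]
items = ix - 18
elems = [34 % c for xs in ix]
factor = elems
c = c + elems
record(items)
c = elems
factor = factor != elems

elems = [34 % c for xs in ix]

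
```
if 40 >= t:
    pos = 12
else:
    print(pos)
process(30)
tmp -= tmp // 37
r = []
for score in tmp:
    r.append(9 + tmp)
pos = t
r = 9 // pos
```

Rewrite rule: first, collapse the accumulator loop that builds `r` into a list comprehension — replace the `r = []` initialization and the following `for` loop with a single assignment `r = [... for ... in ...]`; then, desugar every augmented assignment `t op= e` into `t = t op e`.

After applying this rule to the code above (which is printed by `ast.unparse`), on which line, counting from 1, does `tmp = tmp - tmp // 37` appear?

6

Transformed code:
if 40 >= t:
    pos = 12
else:
    print(pos)
process(30)
tmp = tmp - tmp // 37
r = [9 + tmp for score in tmp]
pos = t
r = 9 // pos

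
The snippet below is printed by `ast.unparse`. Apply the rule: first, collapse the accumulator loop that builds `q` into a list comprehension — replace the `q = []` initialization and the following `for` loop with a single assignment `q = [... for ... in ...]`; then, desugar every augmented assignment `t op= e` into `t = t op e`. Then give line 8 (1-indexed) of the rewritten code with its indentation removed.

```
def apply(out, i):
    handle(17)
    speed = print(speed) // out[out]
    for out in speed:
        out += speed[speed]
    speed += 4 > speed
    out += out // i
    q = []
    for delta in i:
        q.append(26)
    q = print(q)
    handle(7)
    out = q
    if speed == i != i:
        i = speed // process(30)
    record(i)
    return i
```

Transformed code:
def apply(out, i):
    handle(17)
    speed = print(speed) // out[out]
    for out in speed:
        out = out + speed[speed]
    speed = speed + (4 > speed)
    out = out + out // i
    q = [26 for delta in i]
    q = print(q)
    handle(7)
    out = q
    if speed == i != i:
        i = speed // process(30)
    record(i)
    return i

q = [26 for delta in i]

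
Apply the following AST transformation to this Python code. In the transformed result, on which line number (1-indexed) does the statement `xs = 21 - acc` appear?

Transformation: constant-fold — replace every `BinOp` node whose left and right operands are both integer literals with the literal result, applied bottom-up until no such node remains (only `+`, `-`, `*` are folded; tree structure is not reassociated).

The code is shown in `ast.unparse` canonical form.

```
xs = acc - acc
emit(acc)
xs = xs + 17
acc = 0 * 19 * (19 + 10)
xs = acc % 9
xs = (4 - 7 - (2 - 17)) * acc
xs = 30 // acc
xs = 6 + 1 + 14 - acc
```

Transformed code:
xs = acc - acc
emit(acc)
xs = xs + 17
acc = 0
xs = acc % 9
xs = 12 * acc
xs = 30 // acc
xs = 21 - acc

8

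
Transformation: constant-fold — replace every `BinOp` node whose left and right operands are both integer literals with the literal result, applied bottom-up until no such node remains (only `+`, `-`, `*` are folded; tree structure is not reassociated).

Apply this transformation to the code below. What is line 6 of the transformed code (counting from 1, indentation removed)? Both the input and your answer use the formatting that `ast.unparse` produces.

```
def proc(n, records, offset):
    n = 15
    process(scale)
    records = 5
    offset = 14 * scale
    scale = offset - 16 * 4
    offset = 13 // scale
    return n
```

Transformed code:
def proc(n, records, offset):
    n = 15
    process(scale)
    records = 5
    offset = 14 * scale
    scale = offset - 64
    offset = 13 // scale
    return n

scale = offset - 64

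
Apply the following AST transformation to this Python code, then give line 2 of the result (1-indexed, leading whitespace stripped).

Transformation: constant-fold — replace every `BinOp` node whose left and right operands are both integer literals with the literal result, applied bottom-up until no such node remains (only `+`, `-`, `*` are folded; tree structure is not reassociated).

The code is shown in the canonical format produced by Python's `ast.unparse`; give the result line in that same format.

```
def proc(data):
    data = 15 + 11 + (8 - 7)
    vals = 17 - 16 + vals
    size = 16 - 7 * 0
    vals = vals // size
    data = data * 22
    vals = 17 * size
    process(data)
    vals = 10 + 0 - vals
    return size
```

Transformed code:
def proc(data):
    data = 27
    vals = 1 + vals
    size = 16
    vals = vals // size
    data = data * 22
    vals = 17 * size
    process(data)
    vals = 10 - vals
    return size

data = 27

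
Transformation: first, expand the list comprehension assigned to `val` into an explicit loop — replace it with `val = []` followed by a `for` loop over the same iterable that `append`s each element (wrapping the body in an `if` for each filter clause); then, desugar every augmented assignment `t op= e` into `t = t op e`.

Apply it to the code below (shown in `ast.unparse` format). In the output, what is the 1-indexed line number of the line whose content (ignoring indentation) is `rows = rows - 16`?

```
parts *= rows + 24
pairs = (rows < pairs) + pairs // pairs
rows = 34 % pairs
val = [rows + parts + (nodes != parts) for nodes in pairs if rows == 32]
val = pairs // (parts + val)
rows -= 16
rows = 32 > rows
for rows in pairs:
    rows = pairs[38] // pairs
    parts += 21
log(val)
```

Transformed code:
parts = parts * (rows + 24)
pairs = (rows < pairs) + pairs // pairs
rows = 34 % pairs
val = []
for nodes in pairs:
    if rows == 32:
        val.append(rows + parts + (nodes != parts))
val = pairs // (parts + val)
rows = rows - 16
rows = 32 > rows
for rows in pairs:
    rows = pairs[38] // pairs
    parts = parts + 21
log(val)

9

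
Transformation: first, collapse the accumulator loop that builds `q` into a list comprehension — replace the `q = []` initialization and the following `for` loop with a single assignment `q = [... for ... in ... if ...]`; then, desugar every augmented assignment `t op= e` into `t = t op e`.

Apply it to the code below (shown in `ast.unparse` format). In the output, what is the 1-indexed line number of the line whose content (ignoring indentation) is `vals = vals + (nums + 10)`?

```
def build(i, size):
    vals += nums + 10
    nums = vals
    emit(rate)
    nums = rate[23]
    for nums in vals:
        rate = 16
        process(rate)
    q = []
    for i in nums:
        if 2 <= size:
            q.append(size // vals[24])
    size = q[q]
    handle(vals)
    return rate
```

Transformed code:
def build(i, size):
    vals = vals + (nums + 10)
    nums = vals
    emit(rate)
    nums = rate[23]
    for nums in vals:
        rate = 16
        process(rate)
    q = [size // vals[24] for i in nums if 2 <= size]
    size = q[q]
    handle(vals)
    return rate

2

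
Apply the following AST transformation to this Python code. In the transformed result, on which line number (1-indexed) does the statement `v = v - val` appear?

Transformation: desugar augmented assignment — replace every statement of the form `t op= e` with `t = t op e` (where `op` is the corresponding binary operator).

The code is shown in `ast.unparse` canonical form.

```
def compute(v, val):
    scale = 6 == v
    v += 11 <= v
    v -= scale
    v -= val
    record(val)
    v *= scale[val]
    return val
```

Transformed code:
def compute(v, val):
    scale = 6 == v
    v = v + (11 <= v)
    v = v - scale
    v = v - val
    record(val)
    v = v * scale[val]
    return val

5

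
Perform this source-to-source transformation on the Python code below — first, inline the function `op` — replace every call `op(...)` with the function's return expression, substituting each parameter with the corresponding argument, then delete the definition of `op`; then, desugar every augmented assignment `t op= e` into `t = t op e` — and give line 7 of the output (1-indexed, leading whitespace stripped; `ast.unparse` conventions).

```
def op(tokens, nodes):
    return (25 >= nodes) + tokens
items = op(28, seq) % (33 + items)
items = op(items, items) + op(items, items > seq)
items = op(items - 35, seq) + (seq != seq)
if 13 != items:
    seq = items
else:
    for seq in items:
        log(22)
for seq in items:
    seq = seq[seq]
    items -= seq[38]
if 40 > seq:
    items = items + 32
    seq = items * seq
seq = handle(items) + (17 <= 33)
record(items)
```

for seq in items:

Transformed code:
items = ((25 >= seq) + 28) % (33 + items)
items = (25 >= items) + items + ((25 >= (items > seq)) + items)
items = (25 >= seq) + (items - 35) + (seq != seq)
if 13 != items:
    seq = items
else:
    for seq in items:
        log(22)
for seq in items:
    seq = seq[seq]
    items = items - seq[38]
if 40 > seq:
    items = items + 32
    seq = items * seq
seq = handle(items) + (17 <= 33)
record(items)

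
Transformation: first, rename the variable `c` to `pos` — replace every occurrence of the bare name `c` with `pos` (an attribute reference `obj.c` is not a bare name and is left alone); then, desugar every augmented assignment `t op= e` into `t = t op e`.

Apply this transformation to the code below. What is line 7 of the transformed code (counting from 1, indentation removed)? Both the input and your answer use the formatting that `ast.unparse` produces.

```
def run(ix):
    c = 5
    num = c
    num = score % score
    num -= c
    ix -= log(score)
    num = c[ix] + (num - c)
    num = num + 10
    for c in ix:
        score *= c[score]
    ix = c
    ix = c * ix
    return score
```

Transformed code:
def run(ix):
    pos = 5
    num = pos
    num = score % score
    num = num - pos
    ix = ix - log(score)
    num = pos[ix] + (num - pos)
    num = num + 10
    for pos in ix:
        score = score * pos[score]
    ix = pos
    ix = pos * ix
    return score

num = pos[ix] + (num - pos)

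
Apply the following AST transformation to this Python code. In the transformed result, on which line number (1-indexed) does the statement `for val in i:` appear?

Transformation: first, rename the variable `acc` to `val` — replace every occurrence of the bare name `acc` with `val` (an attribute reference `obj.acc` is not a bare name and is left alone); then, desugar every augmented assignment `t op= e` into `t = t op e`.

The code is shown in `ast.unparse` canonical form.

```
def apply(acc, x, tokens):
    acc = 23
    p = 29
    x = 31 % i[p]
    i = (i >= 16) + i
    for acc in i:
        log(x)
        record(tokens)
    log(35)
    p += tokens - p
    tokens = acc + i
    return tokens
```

Transformed code:
def apply(val, x, tokens):
    val = 23
    p = 29
    x = 31 % i[p]
    i = (i >= 16) + i
    for val in i:
        log(x)
        record(tokens)
    log(35)
    p = p + (tokens - p)
    tokens = val + i
    return tokens

6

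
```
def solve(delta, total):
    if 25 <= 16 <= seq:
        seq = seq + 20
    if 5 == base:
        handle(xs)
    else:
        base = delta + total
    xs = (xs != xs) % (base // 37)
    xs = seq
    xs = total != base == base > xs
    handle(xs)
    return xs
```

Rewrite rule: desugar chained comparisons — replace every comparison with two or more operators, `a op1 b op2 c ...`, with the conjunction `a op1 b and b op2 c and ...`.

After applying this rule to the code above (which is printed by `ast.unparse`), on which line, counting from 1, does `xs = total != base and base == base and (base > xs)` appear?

10

Transformed code:
def solve(delta, total):
    if 25 <= 16 and 16 <= seq:
        seq = seq + 20
    if 5 == base:
        handle(xs)
    else:
        base = delta + total
    xs = (xs != xs) % (base // 37)
    xs = seq
    xs = total != base and base == base and (base > xs)
    handle(xs)
    return xs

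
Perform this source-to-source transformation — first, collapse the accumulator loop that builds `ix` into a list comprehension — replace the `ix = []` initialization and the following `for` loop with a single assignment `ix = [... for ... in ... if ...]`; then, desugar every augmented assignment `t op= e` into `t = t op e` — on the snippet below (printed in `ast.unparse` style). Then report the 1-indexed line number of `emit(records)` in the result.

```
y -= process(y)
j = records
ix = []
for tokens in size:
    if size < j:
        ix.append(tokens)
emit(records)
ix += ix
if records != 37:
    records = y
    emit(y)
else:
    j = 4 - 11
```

4

Transformed code:
y = y - process(y)
j = records
ix = [tokens for tokens in size if size < j]
emit(records)
ix = ix + ix
if records != 37:
    records = y
    emit(y)
else:
    j = 4 - 11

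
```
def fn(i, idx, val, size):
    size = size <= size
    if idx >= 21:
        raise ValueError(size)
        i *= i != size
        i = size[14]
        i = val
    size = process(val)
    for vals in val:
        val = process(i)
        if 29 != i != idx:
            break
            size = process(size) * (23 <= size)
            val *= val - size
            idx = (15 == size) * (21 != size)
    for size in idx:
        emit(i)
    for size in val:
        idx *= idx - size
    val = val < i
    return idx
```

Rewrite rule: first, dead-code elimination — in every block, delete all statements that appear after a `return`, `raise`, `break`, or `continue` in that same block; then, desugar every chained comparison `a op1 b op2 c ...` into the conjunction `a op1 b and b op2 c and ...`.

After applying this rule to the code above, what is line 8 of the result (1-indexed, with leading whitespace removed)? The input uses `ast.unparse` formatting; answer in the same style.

if 29 != i and i != idx:

Transformed code:
def fn(i, idx, val, size):
    size = size <= size
    if idx >= 21:
        raise ValueError(size)
    size = process(val)
    for vals in val:
        val = process(i)
        if 29 != i and i != idx:
            break
    for size in idx:
        emit(i)
    for size in val:
        idx *= idx - size
    val = val < i
    return idx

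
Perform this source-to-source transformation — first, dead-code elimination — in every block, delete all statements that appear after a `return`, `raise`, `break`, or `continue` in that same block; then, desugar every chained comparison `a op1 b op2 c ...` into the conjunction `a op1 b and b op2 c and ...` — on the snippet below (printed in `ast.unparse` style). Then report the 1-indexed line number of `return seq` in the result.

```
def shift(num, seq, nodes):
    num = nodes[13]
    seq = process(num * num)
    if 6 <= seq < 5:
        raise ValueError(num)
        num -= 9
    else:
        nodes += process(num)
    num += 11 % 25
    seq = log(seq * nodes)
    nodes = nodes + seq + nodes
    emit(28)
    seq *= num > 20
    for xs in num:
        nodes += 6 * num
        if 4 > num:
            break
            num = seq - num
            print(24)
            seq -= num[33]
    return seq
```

17

Transformed code:
def shift(num, seq, nodes):
    num = nodes[13]
    seq = process(num * num)
    if 6 <= seq and seq < 5:
        raise ValueError(num)
    else:
        nodes += process(num)
    num += 11 % 25
    seq = log(seq * nodes)
    nodes = nodes + seq + nodes
    emit(28)
    seq *= num > 20
    for xs in num:
        nodes += 6 * num
        if 4 > num:
            break
    return seq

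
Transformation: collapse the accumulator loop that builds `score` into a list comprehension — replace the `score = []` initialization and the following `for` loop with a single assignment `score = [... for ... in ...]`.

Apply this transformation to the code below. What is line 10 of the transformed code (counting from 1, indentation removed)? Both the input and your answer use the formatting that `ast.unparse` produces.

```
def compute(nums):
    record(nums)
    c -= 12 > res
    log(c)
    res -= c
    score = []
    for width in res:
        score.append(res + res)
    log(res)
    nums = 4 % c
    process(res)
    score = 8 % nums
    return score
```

Transformed code:
def compute(nums):
    record(nums)
    c -= 12 > res
    log(c)
    res -= c
    score = [res + res for width in res]
    log(res)
    nums = 4 % c
    process(res)
    score = 8 % nums
    return score

score = 8 % nums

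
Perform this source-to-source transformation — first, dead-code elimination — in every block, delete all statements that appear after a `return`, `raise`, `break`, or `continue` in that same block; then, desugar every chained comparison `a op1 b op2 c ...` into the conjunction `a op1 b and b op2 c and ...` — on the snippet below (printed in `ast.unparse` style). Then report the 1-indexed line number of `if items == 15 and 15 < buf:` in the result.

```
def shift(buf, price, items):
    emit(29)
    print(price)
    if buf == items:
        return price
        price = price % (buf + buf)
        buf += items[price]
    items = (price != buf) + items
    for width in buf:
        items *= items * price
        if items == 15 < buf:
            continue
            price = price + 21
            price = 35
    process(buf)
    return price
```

Transformed code:
def shift(buf, price, items):
    emit(29)
    print(price)
    if buf == items:
        return price
    items = (price != buf) + items
    for width in buf:
        items *= items * price
        if items == 15 and 15 < buf:
            continue
    process(buf)
    return price

9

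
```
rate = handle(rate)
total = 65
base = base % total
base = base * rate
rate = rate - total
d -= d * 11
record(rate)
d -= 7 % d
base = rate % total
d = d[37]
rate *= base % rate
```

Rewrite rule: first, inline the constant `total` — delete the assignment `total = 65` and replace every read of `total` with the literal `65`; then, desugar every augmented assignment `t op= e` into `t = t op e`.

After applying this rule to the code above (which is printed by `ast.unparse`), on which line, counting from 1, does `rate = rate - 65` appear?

4

Transformed code:
rate = handle(rate)
base = base % 65
base = base * rate
rate = rate - 65
d = d - d * 11
record(rate)
d = d - 7 % d
base = rate % 65
d = d[37]
rate = rate * (base % rate)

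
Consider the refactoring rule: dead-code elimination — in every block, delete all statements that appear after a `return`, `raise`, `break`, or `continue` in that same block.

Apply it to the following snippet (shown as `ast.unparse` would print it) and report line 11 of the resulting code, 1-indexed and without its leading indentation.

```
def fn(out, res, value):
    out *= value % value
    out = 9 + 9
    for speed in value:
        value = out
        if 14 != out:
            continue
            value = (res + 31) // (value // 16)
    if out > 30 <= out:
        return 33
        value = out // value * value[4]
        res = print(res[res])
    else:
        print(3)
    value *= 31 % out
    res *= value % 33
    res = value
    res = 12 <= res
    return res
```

Transformed code:
def fn(out, res, value):
    out *= value % value
    out = 9 + 9
    for speed in value:
        value = out
        if 14 != out:
            continue
    if out > 30 <= out:
        return 33
    else:
        print(3)
    value *= 31 % out
    res *= value % 33
    res = value
    res = 12 <= res
    return res

print(3)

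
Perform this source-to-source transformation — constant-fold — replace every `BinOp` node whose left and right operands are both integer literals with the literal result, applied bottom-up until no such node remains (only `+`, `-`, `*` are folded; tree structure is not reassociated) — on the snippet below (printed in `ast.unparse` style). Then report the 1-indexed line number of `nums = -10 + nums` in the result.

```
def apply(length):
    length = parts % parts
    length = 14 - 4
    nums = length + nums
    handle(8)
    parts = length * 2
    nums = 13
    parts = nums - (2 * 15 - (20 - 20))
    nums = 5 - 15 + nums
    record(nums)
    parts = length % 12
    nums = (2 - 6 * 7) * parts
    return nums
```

9

Transformed code:
def apply(length):
    length = parts % parts
    length = 10
    nums = length + nums
    handle(8)
    parts = length * 2
    nums = 13
    parts = nums - 30
    nums = -10 + nums
    record(nums)
    parts = length % 12
    nums = -40 * parts
    return nums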